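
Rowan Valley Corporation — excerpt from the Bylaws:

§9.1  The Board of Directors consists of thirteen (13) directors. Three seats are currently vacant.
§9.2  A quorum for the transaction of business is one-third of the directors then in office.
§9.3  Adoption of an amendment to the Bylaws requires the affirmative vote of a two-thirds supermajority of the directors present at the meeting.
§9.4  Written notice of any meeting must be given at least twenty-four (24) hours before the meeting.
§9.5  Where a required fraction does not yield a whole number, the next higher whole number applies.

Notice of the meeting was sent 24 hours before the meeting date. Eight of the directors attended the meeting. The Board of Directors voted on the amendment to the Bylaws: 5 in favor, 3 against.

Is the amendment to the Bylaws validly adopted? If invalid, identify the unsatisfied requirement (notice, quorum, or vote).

Invalid — vote requirement not satisfied.

Notice: 24 hours given; 24 required (24 ≥ 24). Satisfied.
Quorum: 8 present; quorum is 4. Satisfied.
Vote: the amendment to the Bylaws requires two-thirds of the directors present (8). 2/3 of 8 = 5.33, rounded up to 6, so 6 affirmative votes are needed; 5 voted in favor. Not satisfied.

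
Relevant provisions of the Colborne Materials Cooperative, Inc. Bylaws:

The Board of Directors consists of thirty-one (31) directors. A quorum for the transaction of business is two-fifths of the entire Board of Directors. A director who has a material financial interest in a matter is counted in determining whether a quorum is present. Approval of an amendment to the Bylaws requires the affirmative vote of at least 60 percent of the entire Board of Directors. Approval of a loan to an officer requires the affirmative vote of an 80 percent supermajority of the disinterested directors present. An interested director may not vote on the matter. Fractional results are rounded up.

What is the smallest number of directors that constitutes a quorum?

2/5 of 31 = 12.40, rounded up to 13.

13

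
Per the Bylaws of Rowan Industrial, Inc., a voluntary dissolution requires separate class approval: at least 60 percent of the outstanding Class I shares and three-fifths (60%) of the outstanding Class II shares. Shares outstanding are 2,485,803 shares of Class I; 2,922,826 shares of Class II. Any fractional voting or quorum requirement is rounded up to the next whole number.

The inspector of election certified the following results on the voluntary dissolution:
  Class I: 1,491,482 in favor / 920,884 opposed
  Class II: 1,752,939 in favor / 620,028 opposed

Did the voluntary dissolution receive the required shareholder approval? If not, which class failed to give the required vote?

Class I: 3/5 of 2485803 = 1491481.80, rounded up to 1491482; 1,491,482 required, 1,491,482 in favor — approved.
Class II: 3/5 of 2922826 = 1753695.60, rounded up to 1753696; 1,753,696 required, 1,752,939 in favor — not approved.

Not approved — the Class II shares did not give the required vote.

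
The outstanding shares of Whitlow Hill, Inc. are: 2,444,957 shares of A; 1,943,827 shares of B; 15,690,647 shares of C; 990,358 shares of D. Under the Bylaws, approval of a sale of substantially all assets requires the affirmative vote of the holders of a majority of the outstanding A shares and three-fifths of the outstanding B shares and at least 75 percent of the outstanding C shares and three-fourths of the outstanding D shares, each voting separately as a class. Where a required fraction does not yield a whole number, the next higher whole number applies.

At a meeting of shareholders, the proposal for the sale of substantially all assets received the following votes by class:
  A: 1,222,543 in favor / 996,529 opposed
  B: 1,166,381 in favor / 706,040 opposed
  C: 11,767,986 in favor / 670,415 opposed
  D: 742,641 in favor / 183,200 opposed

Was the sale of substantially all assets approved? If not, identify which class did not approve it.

Not approved — the D shares did not give the required vote.

A: a majority of 2444957 is 1222479; 1,222,479 required, 1,222,543 in favor — approved.
B: 3/5 of 1943827 = 1166296.20, rounded up to 1166297; 1,166,297 required, 1,166,381 in favor — approved.
C: 3/4 of 15690647 = 11767985.25, rounded up to 11767986; 11,767,986 required, 11,767,986 in favor — approved.
D: 3/4 of 990358 = 742768.50, rounded up to 742769; 742,769 required, 742,641 in favor — not approved.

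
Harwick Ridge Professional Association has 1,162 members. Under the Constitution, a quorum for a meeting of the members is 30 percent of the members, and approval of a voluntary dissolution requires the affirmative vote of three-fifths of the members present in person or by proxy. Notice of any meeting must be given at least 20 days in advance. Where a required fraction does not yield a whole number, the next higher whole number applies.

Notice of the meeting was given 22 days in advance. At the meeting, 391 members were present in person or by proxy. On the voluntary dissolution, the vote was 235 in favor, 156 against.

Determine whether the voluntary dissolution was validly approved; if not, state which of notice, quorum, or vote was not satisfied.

Valid — all requirements satisfied.

Notice: 22 days given; 20 required. Satisfied.
Quorum: 30% of 1,162 = 348.60, rounded up to 349; 391 present. Satisfied.
Vote: requires three-fifths of those present (391); 3/5 of 391 = 234.60, rounded up to 235, so 235 needed; 235 in favor. Satisfied.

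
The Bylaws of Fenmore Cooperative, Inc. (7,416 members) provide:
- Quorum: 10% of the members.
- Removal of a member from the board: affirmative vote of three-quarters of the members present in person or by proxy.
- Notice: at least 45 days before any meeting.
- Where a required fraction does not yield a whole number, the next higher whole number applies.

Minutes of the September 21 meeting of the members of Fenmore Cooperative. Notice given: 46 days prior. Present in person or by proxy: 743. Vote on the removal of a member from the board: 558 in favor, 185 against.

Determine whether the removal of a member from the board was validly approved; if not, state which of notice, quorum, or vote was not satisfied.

Valid — all requirements satisfied.

Notice: 46 days given; 45 required. Satisfied.
Quorum: 10% of 7,416 = 741.60, rounded up to 742; 743 present. Satisfied.
Vote: requires three-fourths of those present (743); 3/4 of 743 = 557.25, rounded up to 558, so 558 needed; 558 in favor. Satisfied.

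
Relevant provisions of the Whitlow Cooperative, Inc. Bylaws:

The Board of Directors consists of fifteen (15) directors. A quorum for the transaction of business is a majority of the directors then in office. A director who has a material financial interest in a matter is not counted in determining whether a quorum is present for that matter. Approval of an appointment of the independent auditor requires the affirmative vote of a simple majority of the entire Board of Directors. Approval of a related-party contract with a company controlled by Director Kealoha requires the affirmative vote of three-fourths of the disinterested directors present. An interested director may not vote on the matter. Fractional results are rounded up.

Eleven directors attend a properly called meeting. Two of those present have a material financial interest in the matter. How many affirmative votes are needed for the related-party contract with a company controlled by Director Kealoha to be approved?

7

The related-party contract with a company controlled by Director Kealoha requires three-fourths of the disinterested directors present (11 − 2 = 9).
3/4 of 9 = 6.75, rounded up to 7.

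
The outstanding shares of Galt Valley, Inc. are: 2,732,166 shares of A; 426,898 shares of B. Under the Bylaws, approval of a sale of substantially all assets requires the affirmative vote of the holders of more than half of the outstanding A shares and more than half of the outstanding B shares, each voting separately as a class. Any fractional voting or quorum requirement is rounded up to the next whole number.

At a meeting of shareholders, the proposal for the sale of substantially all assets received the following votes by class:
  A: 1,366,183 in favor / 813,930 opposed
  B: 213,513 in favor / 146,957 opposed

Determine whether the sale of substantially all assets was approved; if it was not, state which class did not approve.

A: a majority of 2732166 is 1366084; 1,366,084 required, 1,366,183 in favor — approved.
B: a majority of 426898 is 213450; 213,450 required, 213,513 in favor — approved.

Approved — every class gave the required vote.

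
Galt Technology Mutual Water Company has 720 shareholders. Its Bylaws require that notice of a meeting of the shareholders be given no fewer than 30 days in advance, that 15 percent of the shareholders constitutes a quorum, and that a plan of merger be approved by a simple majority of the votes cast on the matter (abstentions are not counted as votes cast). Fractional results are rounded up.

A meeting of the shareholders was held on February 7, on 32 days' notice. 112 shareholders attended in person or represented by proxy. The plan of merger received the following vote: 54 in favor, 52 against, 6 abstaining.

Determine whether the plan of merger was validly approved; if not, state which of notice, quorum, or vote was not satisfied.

Valid — all requirements satisfied.

Notice: 32 days given; 30 required. Satisfied.
Quorum: 15% of 720 = 108; 112 present. Satisfied.
Vote: requires a majority of the votes cast (112 − 6 abstaining = 106); a majority of 106 is 54, so 54 needed; 54 in favor. Satisfied.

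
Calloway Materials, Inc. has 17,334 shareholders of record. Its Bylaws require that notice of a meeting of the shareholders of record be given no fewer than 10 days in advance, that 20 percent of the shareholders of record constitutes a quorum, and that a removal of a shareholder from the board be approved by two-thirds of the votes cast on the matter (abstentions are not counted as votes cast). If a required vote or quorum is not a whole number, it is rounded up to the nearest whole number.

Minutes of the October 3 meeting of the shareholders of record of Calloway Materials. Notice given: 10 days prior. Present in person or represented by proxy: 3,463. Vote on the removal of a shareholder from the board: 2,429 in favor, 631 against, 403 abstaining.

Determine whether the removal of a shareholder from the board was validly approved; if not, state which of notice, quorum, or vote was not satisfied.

Notice: 10 days given; 10 required. Satisfied.
Quorum: 20% of 17,334 = 3,466.80, rounded up to 3,467; 3,463 present. Not satisfied.
Vote: requires two-thirds of the votes cast (3,463 − 403 abstaining = 3,060); 2/3 of 3060 = 2040, so 2,040 needed; 2,429 in favor. Satisfied.

Invalid — quorum requirement not satisfied.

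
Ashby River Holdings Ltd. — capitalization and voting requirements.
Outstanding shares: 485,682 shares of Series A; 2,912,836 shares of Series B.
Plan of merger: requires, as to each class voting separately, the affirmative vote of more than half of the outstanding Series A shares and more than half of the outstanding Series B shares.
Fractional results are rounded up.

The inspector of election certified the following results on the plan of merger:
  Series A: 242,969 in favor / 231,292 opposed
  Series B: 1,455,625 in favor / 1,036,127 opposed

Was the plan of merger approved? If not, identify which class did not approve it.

Not approved — the Series B shares did not give the required vote.

Series A: a majority of 485682 is 242842; 242,842 required, 242,969 in favor — approved.
Series B: a majority of 2912836 is 1456419; 1,456,419 required, 1,455,625 in favor — not approved.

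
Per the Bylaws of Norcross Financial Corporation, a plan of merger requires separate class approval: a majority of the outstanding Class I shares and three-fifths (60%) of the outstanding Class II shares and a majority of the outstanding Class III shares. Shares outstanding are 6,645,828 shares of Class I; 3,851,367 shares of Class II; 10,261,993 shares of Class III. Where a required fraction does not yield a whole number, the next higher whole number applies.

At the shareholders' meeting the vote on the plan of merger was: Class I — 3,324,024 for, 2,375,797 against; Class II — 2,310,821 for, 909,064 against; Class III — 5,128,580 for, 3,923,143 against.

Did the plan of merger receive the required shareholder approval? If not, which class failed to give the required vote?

Class I: a majority of 6645828 is 3322915; 3,322,915 required, 3,324,024 in favor — approved.
Class II: 3/5 of 3851367 = 2310820.20, rounded up to 2310821; 2,310,821 required, 2,310,821 in favor — approved.
Class III: a majority of 10261993 is 5130997; 5,130,997 required, 5,128,580 in favor — not approved.

Not approved — the Class III shares did not give the required vote.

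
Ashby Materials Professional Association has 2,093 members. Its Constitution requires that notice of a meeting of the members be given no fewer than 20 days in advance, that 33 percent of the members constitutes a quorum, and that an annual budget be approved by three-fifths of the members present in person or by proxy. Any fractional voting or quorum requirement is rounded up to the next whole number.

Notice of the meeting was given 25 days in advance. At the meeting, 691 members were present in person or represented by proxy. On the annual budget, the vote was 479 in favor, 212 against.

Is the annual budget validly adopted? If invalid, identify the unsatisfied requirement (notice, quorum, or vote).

Notice: 25 days given; 20 required. Satisfied.
Quorum: 33% of 2,093 = 690.69, rounded up to 691; 691 present. Satisfied.
Vote: requires three-fifths of those present (691); 3/5 of 691 = 414.60, rounded up to 415, so 415 needed; 479 in favor. Satisfied.

Valid — all requirements satisfied.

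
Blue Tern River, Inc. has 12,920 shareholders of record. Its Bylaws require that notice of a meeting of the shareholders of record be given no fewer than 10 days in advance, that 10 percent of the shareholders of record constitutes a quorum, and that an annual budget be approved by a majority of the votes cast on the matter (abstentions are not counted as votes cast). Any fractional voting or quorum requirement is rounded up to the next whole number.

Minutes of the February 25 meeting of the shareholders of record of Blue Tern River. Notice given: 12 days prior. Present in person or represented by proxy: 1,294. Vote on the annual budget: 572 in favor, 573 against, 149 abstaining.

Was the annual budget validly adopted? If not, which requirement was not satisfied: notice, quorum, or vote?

Notice: 12 days given; 10 required. Satisfied.
Quorum: 10% of 12,920 = 1,292; 1,294 present. Satisfied.
Vote: requires a majority of the votes cast (1,294 − 149 abstaining = 1,145); a majority of 1145 is 573, so 573 needed; 572 in favor. Not satisfied.

Invalid — vote requirement not satisfied.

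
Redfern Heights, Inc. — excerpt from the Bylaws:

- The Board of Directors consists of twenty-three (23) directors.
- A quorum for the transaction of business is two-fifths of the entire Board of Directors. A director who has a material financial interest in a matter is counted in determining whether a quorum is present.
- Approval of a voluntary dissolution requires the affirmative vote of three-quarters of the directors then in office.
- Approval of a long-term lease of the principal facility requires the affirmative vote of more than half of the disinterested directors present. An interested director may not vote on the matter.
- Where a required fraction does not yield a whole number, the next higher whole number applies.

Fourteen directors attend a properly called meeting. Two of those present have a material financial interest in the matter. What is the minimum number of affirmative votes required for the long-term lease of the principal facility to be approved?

The long-term lease of the principal facility requires a majority of the disinterested directors present (14 − 2 = 12).
A majority of 12 is 7.

7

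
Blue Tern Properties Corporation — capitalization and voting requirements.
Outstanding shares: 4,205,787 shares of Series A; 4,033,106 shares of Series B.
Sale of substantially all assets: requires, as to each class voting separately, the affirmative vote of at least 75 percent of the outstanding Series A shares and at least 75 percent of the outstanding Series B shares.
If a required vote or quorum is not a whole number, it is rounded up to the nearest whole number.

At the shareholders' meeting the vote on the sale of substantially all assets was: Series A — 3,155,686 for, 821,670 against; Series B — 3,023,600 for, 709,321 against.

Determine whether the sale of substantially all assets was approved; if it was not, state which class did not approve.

Not approved — the Series B shares did not give the required vote.

Series A: 3/4 of 4205787 = 3154340.25, rounded up to 3154341; 3,154,341 required, 3,155,686 in favor — approved.
Series B: 3/4 of 4033106 = 3024829.50, rounded up to 3024830; 3,024,830 required, 3,023,600 in favor — not approved.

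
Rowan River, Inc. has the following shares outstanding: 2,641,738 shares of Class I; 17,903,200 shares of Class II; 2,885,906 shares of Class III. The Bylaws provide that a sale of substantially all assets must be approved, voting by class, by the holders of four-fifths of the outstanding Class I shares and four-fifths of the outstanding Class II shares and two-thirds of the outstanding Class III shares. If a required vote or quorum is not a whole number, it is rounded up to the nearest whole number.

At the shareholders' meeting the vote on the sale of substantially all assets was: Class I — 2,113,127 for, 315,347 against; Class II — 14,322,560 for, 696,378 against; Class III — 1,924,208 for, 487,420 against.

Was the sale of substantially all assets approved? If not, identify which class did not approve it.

Not approved — the Class I shares did not give the required vote.

Class I: 4/5 of 2641738 = 2113390.40, rounded up to 2113391; 2,113,391 required, 2,113,127 in favor — not approved.
Class II: 4/5 of 17903200 = 14322560; 14,322,560 required, 14,322,560 in favor — approved.
Class III: 2/3 of 2885906 = 1923937.33, rounded up to 1923938; 1,923,938 required, 1,924,208 in favor — approved.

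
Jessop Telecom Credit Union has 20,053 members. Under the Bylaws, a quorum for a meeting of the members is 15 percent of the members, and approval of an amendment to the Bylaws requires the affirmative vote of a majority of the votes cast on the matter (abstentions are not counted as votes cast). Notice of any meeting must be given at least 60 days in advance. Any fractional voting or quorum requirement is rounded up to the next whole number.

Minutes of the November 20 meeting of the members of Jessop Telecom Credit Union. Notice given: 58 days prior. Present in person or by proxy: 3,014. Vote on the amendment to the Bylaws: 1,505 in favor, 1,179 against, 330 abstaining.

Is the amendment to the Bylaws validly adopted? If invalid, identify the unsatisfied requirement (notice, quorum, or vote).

Notice: 58 days given; 60 required. Not satisfied.
Quorum: 15% of 20,053 = 3,007.95, rounded up to 3,008; 3,014 present. Satisfied.
Vote: requires a majority of the votes cast (3,014 − 330 abstaining = 2,684); a majority of 2684 is 1343, so 1,343 needed; 1,505 in favor. Satisfied.

Invalid — notice requirement not satisfied.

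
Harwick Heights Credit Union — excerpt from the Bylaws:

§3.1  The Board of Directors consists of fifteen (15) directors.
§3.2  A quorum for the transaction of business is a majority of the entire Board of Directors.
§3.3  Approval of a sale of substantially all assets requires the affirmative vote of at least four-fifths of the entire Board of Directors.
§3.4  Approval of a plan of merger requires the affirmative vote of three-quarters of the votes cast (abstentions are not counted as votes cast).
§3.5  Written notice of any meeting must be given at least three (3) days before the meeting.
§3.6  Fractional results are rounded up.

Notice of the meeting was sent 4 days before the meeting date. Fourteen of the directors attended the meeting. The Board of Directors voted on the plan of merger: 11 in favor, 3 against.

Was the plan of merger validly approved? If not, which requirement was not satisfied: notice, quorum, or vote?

Notice: 4 days given; 3 required (4 ≥ 3). Satisfied.
Quorum: 14 present; quorum is 8. Satisfied.
Vote: the plan of merger requires three-fourths of the votes cast (14). 3/4 of 14 = 10.50, rounded up to 11, so 11 affirmative votes are needed; 11 voted in favor. Satisfied.

Valid — all requirements satisfied.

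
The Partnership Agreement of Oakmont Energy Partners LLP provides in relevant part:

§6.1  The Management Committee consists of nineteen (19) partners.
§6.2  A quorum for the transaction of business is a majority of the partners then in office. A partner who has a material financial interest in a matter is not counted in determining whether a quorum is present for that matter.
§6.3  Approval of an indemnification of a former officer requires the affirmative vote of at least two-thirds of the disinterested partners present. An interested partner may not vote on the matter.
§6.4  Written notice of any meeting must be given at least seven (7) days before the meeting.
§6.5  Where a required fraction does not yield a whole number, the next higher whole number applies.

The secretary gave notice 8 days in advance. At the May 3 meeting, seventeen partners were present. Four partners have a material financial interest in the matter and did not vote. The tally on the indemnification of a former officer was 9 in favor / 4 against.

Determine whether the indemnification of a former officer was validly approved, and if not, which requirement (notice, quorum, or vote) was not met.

Valid — all requirements satisfied.

Notice: 8 days given; 7 required (8 ≥ 7). Satisfied.
Quorum: 17 present, but the 4 interested partners do not count, leaving 13. Quorum is 10. Satisfied.
Vote: the indemnification of a former officer requires two-thirds of the disinterested partners present (17 − 4 = 13). 2/3 of 13 = 8.67, rounded up to 9, so 9 affirmative votes are needed; 9 voted in favor. Satisfied.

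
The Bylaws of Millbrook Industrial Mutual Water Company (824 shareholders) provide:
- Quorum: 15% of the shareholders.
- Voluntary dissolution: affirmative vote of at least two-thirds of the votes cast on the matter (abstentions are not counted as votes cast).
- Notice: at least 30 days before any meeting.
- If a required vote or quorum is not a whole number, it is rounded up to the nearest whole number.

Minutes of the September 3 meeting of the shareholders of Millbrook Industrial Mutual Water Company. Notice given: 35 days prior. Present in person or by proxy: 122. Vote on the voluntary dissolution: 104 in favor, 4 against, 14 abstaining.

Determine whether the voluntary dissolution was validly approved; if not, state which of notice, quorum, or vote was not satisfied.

Invalid — quorum requirement not satisfied.

Notice: 35 days given; 30 required. Satisfied.
Quorum: 15% of 824 = 123.60, rounded up to 124; 122 present. Not satisfied.
Vote: requires two-thirds of the votes cast (122 − 14 abstaining = 108); 2/3 of 108 = 72, so 72 needed; 104 in favor. Satisfied.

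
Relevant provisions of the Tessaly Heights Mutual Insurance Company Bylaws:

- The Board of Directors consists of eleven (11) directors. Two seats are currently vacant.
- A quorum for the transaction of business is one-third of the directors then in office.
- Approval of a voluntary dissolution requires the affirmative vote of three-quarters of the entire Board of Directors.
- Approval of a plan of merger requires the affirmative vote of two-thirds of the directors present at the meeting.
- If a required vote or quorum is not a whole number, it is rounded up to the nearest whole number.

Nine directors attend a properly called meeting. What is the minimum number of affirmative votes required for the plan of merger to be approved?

The plan of merger requires two-thirds of the directors present (9).
2/3 of 9 = 6.

6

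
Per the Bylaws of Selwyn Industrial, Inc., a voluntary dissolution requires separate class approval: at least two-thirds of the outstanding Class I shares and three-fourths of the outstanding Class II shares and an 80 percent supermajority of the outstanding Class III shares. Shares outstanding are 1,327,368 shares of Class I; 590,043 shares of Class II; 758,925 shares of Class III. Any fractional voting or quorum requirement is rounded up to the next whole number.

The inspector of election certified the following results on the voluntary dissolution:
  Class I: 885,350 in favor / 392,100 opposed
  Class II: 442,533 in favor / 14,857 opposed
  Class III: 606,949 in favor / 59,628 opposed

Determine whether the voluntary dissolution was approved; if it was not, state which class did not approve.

Not approved — the Class III shares did not give the required vote.

Class I: 2/3 of 1327368 = 884912; 884,912 required, 885,350 in favor — approved.
Class II: 3/4 of 590043 = 442532.25, rounded up to 442533; 442,533 required, 442,533 in favor — approved.
Class III: 4/5 of 758925 = 607140; 607,140 required, 606,949 in favor — not approved.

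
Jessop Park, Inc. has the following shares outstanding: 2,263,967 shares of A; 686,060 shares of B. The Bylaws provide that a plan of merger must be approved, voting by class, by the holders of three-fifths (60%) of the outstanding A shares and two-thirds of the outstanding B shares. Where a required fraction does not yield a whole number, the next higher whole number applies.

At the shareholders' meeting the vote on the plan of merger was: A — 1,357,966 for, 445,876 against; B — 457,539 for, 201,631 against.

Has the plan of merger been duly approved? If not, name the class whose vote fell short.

Not approved — the A shares did not give the required vote.

A: 3/5 of 2263967 = 1358380.20, rounded up to 1358381; 1,358,381 required, 1,357,966 in favor — not approved.
B: 2/3 of 686060 = 457373.33, rounded up to 457374; 457,374 required, 457,539 in favor — approved.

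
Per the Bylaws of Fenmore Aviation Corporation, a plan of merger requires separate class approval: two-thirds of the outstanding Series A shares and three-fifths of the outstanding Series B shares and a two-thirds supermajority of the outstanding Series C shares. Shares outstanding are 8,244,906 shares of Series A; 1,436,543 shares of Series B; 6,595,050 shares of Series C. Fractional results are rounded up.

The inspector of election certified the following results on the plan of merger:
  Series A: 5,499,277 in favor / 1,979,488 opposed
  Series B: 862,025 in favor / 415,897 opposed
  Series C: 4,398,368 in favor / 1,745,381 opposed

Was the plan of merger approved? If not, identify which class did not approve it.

Series A: 2/3 of 8244906 = 5496604; 5,496,604 required, 5,499,277 in favor — approved.
Series B: 3/5 of 1436543 = 861925.80, rounded up to 861926; 861,926 required, 862,025 in favor — approved.
Series C: 2/3 of 6595050 = 4396700; 4,396,700 required, 4,398,368 in favor — approved.

Approved — every class gave the required vote.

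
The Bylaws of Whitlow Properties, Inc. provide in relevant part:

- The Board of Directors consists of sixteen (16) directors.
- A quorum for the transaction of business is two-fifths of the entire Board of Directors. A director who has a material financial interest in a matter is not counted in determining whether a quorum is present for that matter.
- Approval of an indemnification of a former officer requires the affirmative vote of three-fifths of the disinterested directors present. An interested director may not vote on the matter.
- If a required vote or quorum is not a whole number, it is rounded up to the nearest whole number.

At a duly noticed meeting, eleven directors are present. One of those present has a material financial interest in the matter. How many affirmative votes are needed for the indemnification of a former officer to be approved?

6

The indemnification of a former officer requires three-fifths of the disinterested directors present (11 − 1 = 10).
3/5 of 10 = 6.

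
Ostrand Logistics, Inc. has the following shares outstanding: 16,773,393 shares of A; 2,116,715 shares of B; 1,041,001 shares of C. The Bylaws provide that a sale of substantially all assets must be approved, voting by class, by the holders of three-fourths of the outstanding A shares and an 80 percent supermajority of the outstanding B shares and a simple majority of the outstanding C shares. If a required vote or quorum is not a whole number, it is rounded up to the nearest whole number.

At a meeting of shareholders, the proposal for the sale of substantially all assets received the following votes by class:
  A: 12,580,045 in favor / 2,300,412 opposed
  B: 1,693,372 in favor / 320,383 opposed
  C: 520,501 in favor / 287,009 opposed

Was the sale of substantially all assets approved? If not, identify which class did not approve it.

A: 3/4 of 16773393 = 12580044.75, rounded up to 12580045; 12,580,045 required, 12,580,045 in favor — approved.
B: 4/5 of 2116715 = 1693372; 1,693,372 required, 1,693,372 in favor — approved.
C: a majority of 1041001 is 520501; 520,501 required, 520,501 in favor — approved.

Approved — every class gave the required vote.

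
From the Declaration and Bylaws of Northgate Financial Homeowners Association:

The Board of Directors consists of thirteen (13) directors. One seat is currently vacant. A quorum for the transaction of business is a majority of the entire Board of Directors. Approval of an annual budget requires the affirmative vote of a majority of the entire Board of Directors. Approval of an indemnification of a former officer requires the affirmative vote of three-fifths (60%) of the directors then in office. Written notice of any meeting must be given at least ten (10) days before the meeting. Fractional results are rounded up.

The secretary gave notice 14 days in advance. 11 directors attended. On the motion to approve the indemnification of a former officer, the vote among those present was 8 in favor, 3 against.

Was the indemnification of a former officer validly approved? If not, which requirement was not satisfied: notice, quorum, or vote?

Valid — all requirements satisfied.

Notice: 14 days given; 10 required (14 ≥ 10). Satisfied.
Quorum: 11 present; quorum is 7. Satisfied.
Vote: the indemnification of a former officer requires three-fifths of the directors then in office (12). 3/5 of 12 = 7.20, rounded up to 8, so 8 affirmative votes are needed; 8 voted in favor. Satisfied.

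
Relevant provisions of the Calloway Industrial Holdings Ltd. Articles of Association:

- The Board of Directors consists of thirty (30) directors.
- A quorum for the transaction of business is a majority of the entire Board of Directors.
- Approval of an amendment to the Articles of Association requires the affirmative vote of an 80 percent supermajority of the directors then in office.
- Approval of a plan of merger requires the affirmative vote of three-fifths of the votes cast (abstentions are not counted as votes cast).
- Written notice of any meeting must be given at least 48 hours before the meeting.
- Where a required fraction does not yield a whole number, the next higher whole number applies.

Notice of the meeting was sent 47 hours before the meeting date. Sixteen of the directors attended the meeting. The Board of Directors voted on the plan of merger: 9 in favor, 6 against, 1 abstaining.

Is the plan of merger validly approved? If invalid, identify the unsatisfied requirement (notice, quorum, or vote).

Notice: 47 hours given; 48 required (47 < 48). Not satisfied.
Quorum: 16 present; quorum is 16. Satisfied.
Vote: the plan of merger requires three-fifths of the votes cast (16 present − 1 abstaining = 15). 3/5 of 15 = 9, so 9 affirmative votes are needed; 9 voted in favor. Satisfied.

Invalid — notice requirement not satisfied.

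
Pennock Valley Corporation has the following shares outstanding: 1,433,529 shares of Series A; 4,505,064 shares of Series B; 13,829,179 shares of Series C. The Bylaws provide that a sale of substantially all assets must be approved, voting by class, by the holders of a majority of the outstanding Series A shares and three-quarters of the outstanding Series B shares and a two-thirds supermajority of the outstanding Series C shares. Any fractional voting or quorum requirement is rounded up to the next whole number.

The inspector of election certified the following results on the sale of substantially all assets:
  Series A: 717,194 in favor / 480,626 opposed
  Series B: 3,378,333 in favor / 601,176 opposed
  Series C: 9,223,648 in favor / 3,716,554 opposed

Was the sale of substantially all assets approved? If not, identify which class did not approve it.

Series A: a majority of 1433529 is 716765; 716,765 required, 717,194 in favor — approved.
Series B: 3/4 of 4505064 = 3378798; 3,378,798 required, 3,378,333 in favor — not approved.
Series C: 2/3 of 13829179 = 9219452.67, rounded up to 9219453; 9,219,453 required, 9,223,648 in favor — approved.

Not approved — the Series B shares did not give the required vote.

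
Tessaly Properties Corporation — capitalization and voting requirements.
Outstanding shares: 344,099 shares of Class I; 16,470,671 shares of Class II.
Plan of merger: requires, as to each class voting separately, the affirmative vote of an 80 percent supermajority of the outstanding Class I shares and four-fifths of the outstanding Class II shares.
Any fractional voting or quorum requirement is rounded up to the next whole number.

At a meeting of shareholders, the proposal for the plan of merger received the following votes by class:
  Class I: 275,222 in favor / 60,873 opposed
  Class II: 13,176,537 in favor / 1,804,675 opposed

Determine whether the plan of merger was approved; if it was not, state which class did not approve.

Not approved — the Class I shares did not give the required vote.

Class I: 4/5 of 344099 = 275279.20, rounded up to 275280; 275,280 required, 275,222 in favor — not approved.
Class II: 4/5 of 16470671 = 13176536.80, rounded up to 13176537; 13,176,537 required, 13,176,537 in favor — approved.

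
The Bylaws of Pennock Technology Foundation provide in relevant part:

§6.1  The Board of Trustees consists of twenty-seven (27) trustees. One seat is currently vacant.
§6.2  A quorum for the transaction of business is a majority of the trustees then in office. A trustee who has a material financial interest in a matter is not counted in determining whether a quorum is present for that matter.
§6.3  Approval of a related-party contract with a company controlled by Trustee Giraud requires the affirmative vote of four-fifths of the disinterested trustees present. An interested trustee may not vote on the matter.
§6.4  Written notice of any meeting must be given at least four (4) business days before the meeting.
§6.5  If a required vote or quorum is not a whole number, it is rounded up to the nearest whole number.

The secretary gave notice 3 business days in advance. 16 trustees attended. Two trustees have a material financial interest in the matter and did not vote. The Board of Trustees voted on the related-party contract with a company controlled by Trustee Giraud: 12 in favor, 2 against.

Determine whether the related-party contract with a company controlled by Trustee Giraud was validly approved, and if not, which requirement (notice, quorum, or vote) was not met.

Invalid — notice requirement not satisfied.

Notice: 3 business days given; 4 required (3 < 4). Not satisfied.
Quorum: 16 present, but the 2 interested trustees do not count, leaving 14. Quorum is 14. Satisfied.
Vote: the related-party contract with a company controlled by Trustee Giraud requires four-fifths of the disinterested trustees present (16 − 2 = 14). 4/5 of 14 = 11.20, rounded up to 12, so 12 affirmative votes are needed; 12 voted in favor. Satisfied.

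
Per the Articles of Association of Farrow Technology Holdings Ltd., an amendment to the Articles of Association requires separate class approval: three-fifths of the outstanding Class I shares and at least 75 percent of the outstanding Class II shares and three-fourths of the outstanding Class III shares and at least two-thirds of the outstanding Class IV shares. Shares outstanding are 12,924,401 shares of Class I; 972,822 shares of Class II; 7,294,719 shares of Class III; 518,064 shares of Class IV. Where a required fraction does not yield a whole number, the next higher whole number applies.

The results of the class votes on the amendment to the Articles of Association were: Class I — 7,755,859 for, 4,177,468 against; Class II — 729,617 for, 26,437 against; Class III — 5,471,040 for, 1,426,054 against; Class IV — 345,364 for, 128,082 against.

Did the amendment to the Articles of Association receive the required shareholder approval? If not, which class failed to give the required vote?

Class I: 3/5 of 12924401 = 7754640.60, rounded up to 7754641; 7,754,641 required, 7,755,859 in favor — approved.
Class II: 3/4 of 972822 = 729616.50, rounded up to 729617; 729,617 required, 729,617 in favor — approved.
Class III: 3/4 of 7294719 = 5471039.25, rounded up to 5471040; 5,471,040 required, 5,471,040 in favor — approved.
Class IV: 2/3 of 518064 = 345376; 345,376 required, 345,364 in favor — not approved.

Not approved — the Class IV shares did not give the required vote.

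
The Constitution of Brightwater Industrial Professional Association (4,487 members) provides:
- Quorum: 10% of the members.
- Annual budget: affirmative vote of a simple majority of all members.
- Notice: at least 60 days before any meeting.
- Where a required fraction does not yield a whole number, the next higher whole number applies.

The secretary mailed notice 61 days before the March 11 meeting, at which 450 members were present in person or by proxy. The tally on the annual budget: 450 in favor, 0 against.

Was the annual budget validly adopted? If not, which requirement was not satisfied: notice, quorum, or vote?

Notice: 61 days given; 60 required. Satisfied.
Quorum: 10% of 4,487 = 448.70, rounded up to 449; 450 present. Satisfied.
Vote: requires a majority of all members (4,487); a majority of 4487 is 2244, so 2,244 needed; 450 in favor. Not satisfied.

Invalid — vote requirement not satisfied.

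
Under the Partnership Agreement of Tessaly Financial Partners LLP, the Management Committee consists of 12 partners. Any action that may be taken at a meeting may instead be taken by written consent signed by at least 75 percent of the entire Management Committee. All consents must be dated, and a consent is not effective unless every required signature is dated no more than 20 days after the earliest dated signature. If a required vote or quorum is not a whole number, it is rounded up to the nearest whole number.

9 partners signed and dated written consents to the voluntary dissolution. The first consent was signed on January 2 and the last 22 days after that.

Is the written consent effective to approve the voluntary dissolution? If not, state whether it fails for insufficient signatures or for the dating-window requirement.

Signatures required: at least 75 percent of 12 — 3/4 of 12 = 9, so 9 needed; 9 signed. Sufficient.
Dating window: the latest signature is 22 days after the earliest; the limit is 20 days. Outside the window.

Not effective — dating-window requirement not satisfied.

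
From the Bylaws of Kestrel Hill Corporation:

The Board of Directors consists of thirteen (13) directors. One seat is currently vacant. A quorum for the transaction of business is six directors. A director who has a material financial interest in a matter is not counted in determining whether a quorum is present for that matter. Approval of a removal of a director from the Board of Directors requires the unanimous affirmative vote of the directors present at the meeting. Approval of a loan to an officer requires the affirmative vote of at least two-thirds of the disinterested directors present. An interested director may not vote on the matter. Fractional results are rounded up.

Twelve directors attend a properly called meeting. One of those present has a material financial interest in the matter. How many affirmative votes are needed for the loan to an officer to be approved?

The loan to an officer requires two-thirds of the disinterested directors present (12 − 1 = 11).
2/3 of 11 = 7.33, rounded up to 8.

8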